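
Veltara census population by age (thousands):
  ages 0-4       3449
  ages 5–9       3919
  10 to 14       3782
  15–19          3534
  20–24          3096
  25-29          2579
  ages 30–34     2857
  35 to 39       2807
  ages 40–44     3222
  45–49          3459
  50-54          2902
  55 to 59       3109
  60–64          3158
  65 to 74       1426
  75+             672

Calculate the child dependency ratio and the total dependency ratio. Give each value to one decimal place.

Youth dependency ratio: 36.3
Total dependency ratio: 43.1

0–14: 3449 + 3919 + 3782 = 11150
15–64: 3534 + 3096 + 2579 + 2857 + 2807 + 3222 + 3459 + 2902 + 3109 + 3158 = 30723
65+: 1426 + 672 = 2098
Youth dependency ratio = 11150 / 30723 × 100 = 36.3
Total dependency ratio = (11150 + 2098) / 30723 × 100 = 13248 / 30723 × 100 = 43.1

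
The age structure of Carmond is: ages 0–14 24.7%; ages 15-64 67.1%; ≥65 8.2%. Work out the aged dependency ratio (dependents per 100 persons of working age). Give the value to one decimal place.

Old-age dependency ratio = 8.2 / 67.1 × 100 = 12.2

Old-age dependency ratio: 12.2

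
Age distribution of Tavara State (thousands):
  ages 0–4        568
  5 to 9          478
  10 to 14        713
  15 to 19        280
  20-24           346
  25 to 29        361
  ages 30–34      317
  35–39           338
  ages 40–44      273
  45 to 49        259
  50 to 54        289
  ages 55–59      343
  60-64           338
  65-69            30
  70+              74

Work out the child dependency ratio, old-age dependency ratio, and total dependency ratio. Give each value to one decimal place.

0–14: 568 + 478 + 713 = 1,759
15–64: 280 + 346 + 361 + 317 + 338 + 273 + 259 + 289 + 343 + 338 = 3,144
65+: 30 + 74 = 104
Youth dependency ratio = 1,759 / 3,144 × 100 = 55.9
Old-age dependency ratio = 104 / 3,144 × 100 = 3.3
Total dependency ratio = (1,759 + 104) / 3,144 × 100 = 1,863 / 3,144 × 100 = 59.3

Youth dependency ratio: 55.9
Old-age dependency ratio: 3.3
Total dependency ratio: 59.3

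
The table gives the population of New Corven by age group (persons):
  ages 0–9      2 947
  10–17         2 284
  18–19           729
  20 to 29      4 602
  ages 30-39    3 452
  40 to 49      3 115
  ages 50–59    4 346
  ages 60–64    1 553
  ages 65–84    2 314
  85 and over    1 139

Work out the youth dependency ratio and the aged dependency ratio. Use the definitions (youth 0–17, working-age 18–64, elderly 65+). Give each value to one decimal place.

0–17: 2 947 + 2 284 = 5 231
18–64: 729 + 4 602 + 3 452 + 3 115 + 4 346 + 1 553 = 17 797
65+: 2 314 + 1 139 = 3 453
Youth dependency ratio = 5 231 / 17 797 × 100 = 29.4
Old-age dependency ratio = 3 453 / 17 797 × 100 = 19.4

Youth dependency ratio: 29.4
Old-age dependency ratio: 19.4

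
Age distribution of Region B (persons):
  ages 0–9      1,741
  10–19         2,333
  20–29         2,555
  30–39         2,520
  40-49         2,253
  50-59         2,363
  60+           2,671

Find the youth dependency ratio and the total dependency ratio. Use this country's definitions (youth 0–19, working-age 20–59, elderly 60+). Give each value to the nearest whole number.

Youth dependency ratio: 42
Total dependency ratio: 70

0–19: 1,741 + 2,333 = 4,074
20–59: 2,555 + 2,520 + 2,253 + 2,363 = 9,691
60+: 2,671
Youth dependency ratio = 4,074 / 9,691 × 100 = 42
Total dependency ratio = (4,074 + 2,671) / 9,691 × 100 = 6,745 / 9,691 × 100 = 70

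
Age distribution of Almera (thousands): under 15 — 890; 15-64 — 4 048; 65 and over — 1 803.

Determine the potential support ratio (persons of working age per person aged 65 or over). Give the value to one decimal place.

Potential support ratio: 2.2

Potential support ratio = 4 048 / 1 803 = 2.2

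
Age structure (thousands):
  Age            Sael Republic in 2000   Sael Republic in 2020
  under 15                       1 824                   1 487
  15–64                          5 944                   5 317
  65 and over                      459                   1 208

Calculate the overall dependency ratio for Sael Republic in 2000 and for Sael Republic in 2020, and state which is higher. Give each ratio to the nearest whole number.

Sael Republic in 2000: 38
Sael Republic in 2020: 51
Higher: Sael Republic in 2020

Sael Republic in 2000: (1 824 + 459) / 5 944 × 100 = 2 283 / 5 944 × 100 = 38
Sael Republic in 2020: (1 487 + 1 208) / 5 317 × 100 = 2 695 / 5 317 × 100 = 51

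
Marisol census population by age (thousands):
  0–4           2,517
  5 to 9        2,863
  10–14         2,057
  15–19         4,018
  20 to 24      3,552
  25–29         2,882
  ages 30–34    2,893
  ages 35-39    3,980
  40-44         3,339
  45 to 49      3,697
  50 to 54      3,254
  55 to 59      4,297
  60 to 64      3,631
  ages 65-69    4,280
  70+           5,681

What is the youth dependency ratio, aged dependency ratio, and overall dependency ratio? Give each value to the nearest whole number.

Youth dependency ratio: 21
Old-age dependency ratio: 28
Total dependency ratio: 49

0–14: 2,517 + 2,863 + 2,057 = 7,437
15–64: 4,018 + 3,552 + 2,882 + 2,893 + 3,980 + 3,339 + 3,697 + 3,254 + 4,297 + 3,631 = 35,543
65+: 4,280 + 5,681 = 9,961
Youth dependency ratio = 7,437 / 35,543 × 100 = 21
Old-age dependency ratio = 9,961 / 35,543 × 100 = 28
Total dependency ratio = (7,437 + 9,961) / 35,543 × 100 = 17,398 / 35,543 × 100 = 49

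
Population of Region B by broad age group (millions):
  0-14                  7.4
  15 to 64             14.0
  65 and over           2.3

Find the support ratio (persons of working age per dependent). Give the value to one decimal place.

Support ratio: 1.4

Support ratio = 14.0 / (7.4 + 2.3) = 14.0 / 9.7 = 1.4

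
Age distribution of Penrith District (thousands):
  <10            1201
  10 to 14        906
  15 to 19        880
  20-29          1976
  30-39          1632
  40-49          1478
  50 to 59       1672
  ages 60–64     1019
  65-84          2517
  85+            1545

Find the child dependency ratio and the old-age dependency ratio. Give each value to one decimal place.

Youth dependency ratio: 24.3
Old-age dependency ratio: 46.9

0–14: 1201 + 906 = 2107
15–64: 880 + 1976 + 1632 + 1478 + 1672 + 1019 = 8657
65+: 2517 + 1545 = 4062
Youth dependency ratio = 2107 / 8657 × 100 = 24.3
Old-age dependency ratio = 4062 / 8657 × 100 = 46.9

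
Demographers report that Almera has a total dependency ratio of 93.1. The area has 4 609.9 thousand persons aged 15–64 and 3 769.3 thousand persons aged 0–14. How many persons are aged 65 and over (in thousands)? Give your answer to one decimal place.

Aged 65 and over: 522.5

Total dependency ratio = (youth + elderly) / working-age × 100
93.1 = (3 769.3 + E) / 4 609.9 × 100
⇒ 522.5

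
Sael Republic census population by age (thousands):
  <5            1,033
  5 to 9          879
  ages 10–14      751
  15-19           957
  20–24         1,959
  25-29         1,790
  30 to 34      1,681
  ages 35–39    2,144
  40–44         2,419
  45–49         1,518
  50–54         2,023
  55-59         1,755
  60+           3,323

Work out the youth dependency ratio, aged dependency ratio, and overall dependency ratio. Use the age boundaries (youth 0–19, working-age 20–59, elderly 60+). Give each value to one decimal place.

0–19: 1,033 + 879 + 751 + 957 = 3,620
20–59: 1,959 + 1,790 + 1,681 + 2,144 + 2,419 + 1,518 + 2,023 + 1,755 = 15,289
60+: 3,323
Youth dependency ratio = 3,620 / 15,289 × 100 = 23.7
Old-age dependency ratio = 3,323 / 15,289 × 100 = 21.7
Total dependency ratio = (3,620 + 3,323) / 15,289 × 100 = 6,943 / 15,289 × 100 = 45.4

Youth dependency ratio: 23.7
Old-age dependency ratio: 21.7
Total dependency ratio: 45.4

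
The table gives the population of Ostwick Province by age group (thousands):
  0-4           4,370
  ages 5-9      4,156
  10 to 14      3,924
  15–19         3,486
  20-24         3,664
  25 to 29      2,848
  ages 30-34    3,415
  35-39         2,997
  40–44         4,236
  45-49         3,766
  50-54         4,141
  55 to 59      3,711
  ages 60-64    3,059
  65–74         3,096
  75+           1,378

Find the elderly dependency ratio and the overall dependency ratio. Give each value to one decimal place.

Old-age dependency ratio: 12.7
Total dependency ratio: 47.9

0–14: 4,370 + 4,156 + 3,924 = 12,450
15–64: 3,486 + 3,664 + 2,848 + 3,415 + 2,997 + 4,236 + 3,766 + 4,141 + 3,711 + 3,059 = 35,323
65+: 3,096 + 1,378 = 4,474
Old-age dependency ratio = 4,474 / 35,323 × 100 = 12.7
Total dependency ratio = (12,450 + 4,474) / 35,323 × 100 = 16,924 / 35,323 × 100 = 47.9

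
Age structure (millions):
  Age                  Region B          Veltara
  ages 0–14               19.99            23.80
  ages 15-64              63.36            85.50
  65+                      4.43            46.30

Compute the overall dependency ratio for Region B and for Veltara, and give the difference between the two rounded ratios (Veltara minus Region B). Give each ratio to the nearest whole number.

Region B: (19.99 + 4.43) / 63.36 × 100 = 24.42 / 63.36 × 100 = 39
Veltara: (23.80 + 46.30) / 85.50 × 100 = 70.10 / 85.50 × 100 = 82

Region B: 39
Veltara: 82
Difference: +43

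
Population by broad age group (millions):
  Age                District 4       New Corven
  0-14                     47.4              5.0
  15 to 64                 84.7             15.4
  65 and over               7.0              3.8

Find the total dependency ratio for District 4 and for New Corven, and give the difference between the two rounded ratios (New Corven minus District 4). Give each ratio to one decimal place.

District 4: (47.4 + 7.0) / 84.7 × 100 = 54.4 / 84.7 × 100 = 64.2
New Corven: (5.0 + 3.8) / 15.4 × 100 = 8.8 / 15.4 × 100 = 57.1

District 4: 64.2
New Corven: 57.1
Difference: -7.1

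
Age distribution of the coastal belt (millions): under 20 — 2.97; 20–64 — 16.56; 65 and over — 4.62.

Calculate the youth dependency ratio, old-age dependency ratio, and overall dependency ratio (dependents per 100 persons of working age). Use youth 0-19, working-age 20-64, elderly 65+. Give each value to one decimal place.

Youth dependency ratio = 2.97 / 16.56 × 100 = 17.9
Old-age dependency ratio = 4.62 / 16.56 × 100 = 27.9
Total dependency ratio = (2.97 + 4.62) / 16.56 × 100 = 7.59 / 16.56 × 100 = 45.8

Youth dependency ratio: 17.9
Old-age dependency ratio: 27.9
Total dependency ratio: 45.8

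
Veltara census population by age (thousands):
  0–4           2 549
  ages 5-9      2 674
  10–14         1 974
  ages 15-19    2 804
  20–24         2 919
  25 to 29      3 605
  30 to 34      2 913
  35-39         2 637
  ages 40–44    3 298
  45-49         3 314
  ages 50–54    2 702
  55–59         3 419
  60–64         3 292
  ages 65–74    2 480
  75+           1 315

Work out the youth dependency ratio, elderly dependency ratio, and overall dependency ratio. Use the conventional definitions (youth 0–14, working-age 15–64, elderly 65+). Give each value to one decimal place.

0–14: 2 549 + 2 674 + 1 974 = 7 197
15–64: 2 804 + 2 919 + 3 605 + 2 913 + 2 637 + 3 298 + 3 314 + 2 702 + 3 419 + 3 292 = 30 903
65+: 2 480 + 1 315 = 3 795
Youth dependency ratio = 7 197 / 30 903 × 100 = 23.3
Old-age dependency ratio = 3 795 / 30 903 × 100 = 12.3
Total dependency ratio = (7 197 + 3 795) / 30 903 × 100 = 10 992 / 30 903 × 100 = 35.6

Youth dependency ratio: 23.3
Old-age dependency ratio: 12.3
Total dependency ratio: 35.6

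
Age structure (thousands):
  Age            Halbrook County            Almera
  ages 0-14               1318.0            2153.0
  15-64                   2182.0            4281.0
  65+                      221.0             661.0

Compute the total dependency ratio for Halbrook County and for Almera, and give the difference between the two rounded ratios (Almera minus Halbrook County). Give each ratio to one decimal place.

Halbrook County: 70.5
Almera: 65.7
Difference: -4.8

Halbrook County: (1318.0 + 221.0) / 2182.0 × 100 = 1539.0 / 2182.0 × 100 = 70.5
Almera: (2153.0 + 661.0) / 4281.0 × 100 = 2814.0 / 4281.0 × 100 = 65.7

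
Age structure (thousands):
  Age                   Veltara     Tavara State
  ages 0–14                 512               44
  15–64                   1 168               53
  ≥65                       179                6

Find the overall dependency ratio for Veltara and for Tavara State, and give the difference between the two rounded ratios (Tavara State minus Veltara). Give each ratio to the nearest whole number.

Veltara: (512 + 179) / 1 168 × 100 = 691 / 1 168 × 100 = 59
Tavara State: (44 + 6) / 53 × 100 = 50 / 53 × 100 = 94

Veltara: 59
Tavara State: 94
Difference: +35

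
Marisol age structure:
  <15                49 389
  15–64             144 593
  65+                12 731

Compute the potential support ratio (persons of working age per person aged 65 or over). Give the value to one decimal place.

Potential support ratio = 144 593 / 12 731 = 11.4

Potential support ratio: 11.4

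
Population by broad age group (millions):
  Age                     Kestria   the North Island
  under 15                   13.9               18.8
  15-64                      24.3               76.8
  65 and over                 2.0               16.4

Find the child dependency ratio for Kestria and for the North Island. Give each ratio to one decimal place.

Kestria: 57.2
the North Island: 24.5

Kestria: 13.9 / 24.3 × 100 = 57.2
the North Island: 18.8 / 76.8 × 100 = 24.5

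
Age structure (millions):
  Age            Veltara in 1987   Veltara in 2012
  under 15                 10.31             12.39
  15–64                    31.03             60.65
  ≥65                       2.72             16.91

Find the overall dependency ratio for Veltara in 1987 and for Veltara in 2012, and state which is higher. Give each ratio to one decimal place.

Veltara in 1987: 42.0
Veltara in 2012: 48.3
Higher: Veltara in 2012

Veltara in 1987: (10.31 + 2.72) / 31.03 × 100 = 13.03 / 31.03 × 100 = 42.0
Veltara in 2012: (12.39 + 16.91) / 60.65 × 100 = 29.30 / 60.65 × 100 = 48.3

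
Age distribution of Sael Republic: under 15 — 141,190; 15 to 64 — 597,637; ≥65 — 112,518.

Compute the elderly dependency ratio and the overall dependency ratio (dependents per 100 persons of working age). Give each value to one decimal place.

Old-age dependency ratio = 112,518 / 597,637 × 100 = 18.8
Total dependency ratio = (141,190 + 112,518) / 597,637 × 100 = 253,708 / 597,637 × 100 = 42.5

Old-age dependency ratio: 18.8
Total dependency ratio: 42.5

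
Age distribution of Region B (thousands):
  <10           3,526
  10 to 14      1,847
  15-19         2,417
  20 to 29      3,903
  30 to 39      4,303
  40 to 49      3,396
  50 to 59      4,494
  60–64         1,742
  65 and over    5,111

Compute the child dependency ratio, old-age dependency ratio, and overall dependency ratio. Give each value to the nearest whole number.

Youth dependency ratio: 27
Old-age dependency ratio: 25
Total dependency ratio: 52

0–14: 3,526 + 1,847 = 5,373
15–64: 2,417 + 3,903 + 4,303 + 3,396 + 4,494 + 1,742 = 20,255
65+: 5,111
Youth dependency ratio = 5,373 / 20,255 × 100 = 27
Old-age dependency ratio = 5,111 / 20,255 × 100 = 25
Total dependency ratio = (5,373 + 5,111) / 20,255 × 100 = 10,484 / 20,255 × 100 = 52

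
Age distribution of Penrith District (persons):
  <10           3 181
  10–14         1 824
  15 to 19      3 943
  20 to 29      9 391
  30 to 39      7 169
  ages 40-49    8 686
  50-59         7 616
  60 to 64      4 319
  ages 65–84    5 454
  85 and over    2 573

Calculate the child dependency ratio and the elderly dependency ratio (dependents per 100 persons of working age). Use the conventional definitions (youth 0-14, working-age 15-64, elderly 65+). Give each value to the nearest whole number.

Youth dependency ratio: 12
Old-age dependency ratio: 20

0–14: 3 181 + 1 824 = 5 005
15–64: 3 943 + 9 391 + 7 169 + 8 686 + 7 616 + 4 319 = 41 124
65+: 5 454 + 2 573 = 8 027
Youth dependency ratio = 5 005 / 41 124 × 100 = 12
Old-age dependency ratio = 8 027 / 41 124 × 100 = 20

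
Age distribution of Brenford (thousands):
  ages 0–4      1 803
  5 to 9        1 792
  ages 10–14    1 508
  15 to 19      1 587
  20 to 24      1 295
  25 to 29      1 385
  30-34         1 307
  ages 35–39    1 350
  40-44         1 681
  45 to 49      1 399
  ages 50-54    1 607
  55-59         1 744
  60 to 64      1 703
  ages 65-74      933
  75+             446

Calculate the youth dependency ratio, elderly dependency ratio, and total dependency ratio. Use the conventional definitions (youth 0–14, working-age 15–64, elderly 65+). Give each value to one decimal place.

Youth dependency ratio: 33.9
Old-age dependency ratio: 9.2
Total dependency ratio: 43.0

0–14: 1 803 + 1 792 + 1 508 = 5 103
15–64: 1 587 + 1 295 + 1 385 + 1 307 + 1 350 + 1 681 + 1 399 + 1 607 + 1 744 + 1 703 = 15 058
65+: 933 + 446 = 1 379
Youth dependency ratio = 5 103 / 15 058 × 100 = 33.9
Old-age dependency ratio = 1 379 / 15 058 × 100 = 9.2
Total dependency ratio = (5 103 + 1 379) / 15 058 × 100 = 6 482 / 15 058 × 100 = 43.0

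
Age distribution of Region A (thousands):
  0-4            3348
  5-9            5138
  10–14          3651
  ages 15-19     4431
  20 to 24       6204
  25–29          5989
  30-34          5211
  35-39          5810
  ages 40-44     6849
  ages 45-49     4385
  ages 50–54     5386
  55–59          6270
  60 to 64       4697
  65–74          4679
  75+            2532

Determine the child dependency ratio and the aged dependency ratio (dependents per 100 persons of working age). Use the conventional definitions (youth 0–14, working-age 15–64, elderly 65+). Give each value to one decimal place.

0–14: 3348 + 5138 + 3651 = 12137
15–64: 4431 + 6204 + 5989 + 5211 + 5810 + 6849 + 4385 + 5386 + 6270 + 4697 = 55232
65+: 4679 + 2532 = 7211
Youth dependency ratio = 12137 / 55232 × 100 = 22.0
Old-age dependency ratio = 7211 / 55232 × 100 = 13.1

Youth dependency ratio: 22.0
Old-age dependency ratio: 13.1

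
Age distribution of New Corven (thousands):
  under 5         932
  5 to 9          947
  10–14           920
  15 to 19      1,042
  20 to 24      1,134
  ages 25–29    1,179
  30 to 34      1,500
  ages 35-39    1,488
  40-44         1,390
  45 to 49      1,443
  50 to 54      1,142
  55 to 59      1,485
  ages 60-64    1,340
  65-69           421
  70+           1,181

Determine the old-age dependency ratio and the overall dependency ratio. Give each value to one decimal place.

0–14: 932 + 947 + 920 = 2,799
15–64: 1,042 + 1,134 + 1,179 + 1,500 + 1,488 + 1,390 + 1,443 + 1,142 + 1,485 + 1,340 = 13,143
65+: 421 + 1,181 = 1,602
Old-age dependency ratio = 1,602 / 13,143 × 100 = 12.2
Total dependency ratio = (2,799 + 1,602) / 13,143 × 100 = 4,401 / 13,143 × 100 = 33.5

Old-age dependency ratio: 12.2
Total dependency ratio: 33.5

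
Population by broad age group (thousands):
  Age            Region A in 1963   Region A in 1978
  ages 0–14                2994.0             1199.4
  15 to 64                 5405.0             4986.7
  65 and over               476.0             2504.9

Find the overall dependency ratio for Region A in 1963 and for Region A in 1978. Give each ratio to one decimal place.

Region A in 1963: (2994.0 + 476.0) / 5405.0 × 100 = 3470.0 / 5405.0 × 100 = 64.2
Region A in 1978: (1199.4 + 2504.9) / 4986.7 × 100 = 3704.3 / 4986.7 × 100 = 74.3

Region A in 1963: 64.2
Region A in 1978: 74.3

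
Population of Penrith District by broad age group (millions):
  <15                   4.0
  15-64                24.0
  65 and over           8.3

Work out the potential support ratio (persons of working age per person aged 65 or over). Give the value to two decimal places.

Potential support ratio: 2.89

Potential support ratio = 24.0 / 8.3 = 2.89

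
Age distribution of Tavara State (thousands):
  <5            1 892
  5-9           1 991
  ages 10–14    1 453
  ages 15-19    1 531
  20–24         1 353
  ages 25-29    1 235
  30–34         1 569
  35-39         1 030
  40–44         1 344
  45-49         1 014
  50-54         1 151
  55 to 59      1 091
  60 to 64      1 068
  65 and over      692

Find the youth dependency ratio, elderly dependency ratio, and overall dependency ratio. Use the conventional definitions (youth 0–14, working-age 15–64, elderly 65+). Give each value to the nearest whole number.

Youth dependency ratio: 43
Old-age dependency ratio: 6
Total dependency ratio: 49

0–14: 1 892 + 1 991 + 1 453 = 5 336
15–64: 1 531 + 1 353 + 1 235 + 1 569 + 1 030 + 1 344 + 1 014 + 1 151 + 1 091 + 1 068 = 12 386
65+: 692
Youth dependency ratio = 5 336 / 12 386 × 100 = 43
Old-age dependency ratio = 692 / 12 386 × 100 = 6
Total dependency ratio = (5 336 + 692) / 12 386 × 100 = 6 028 / 12 386 × 100 = 49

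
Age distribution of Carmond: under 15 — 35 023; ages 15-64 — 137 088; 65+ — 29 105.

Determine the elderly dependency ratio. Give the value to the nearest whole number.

Old-age dependency ratio: 21

Old-age dependency ratio = 29 105 / 137 088 × 100 = 21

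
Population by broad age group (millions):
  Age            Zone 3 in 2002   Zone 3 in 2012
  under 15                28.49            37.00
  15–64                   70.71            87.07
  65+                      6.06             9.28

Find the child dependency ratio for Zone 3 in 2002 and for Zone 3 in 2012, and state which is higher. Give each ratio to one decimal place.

Zone 3 in 2002: 28.49 / 70.71 × 100 = 40.3
Zone 3 in 2012: 37.00 / 87.07 × 100 = 42.5

Zone 3 in 2002: 40.3
Zone 3 in 2012: 42.5
Higher: Zone 3 in 2012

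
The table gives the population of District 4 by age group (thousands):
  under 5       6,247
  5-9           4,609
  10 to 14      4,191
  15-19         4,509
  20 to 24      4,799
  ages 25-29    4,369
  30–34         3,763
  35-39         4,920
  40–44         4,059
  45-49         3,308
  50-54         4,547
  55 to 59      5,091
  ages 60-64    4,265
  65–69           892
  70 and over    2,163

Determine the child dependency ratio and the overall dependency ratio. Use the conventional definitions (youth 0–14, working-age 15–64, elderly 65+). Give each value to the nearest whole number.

Youth dependency ratio: 34
Total dependency ratio: 41

0–14: 6,247 + 4,609 + 4,191 = 15,047
15–64: 4,509 + 4,799 + 4,369 + 3,763 + 4,920 + 4,059 + 3,308 + 4,547 + 5,091 + 4,265 = 43,630
65+: 892 + 2,163 = 3,055
Youth dependency ratio = 15,047 / 43,630 × 100 = 34
Total dependency ratio = (15,047 + 3,055) / 43,630 × 100 = 18,102 / 43,630 × 100 = 41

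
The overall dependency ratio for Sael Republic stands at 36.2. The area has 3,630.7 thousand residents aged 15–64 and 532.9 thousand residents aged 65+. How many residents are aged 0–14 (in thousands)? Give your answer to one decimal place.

Aged 0–14: 781.4

Total dependency ratio = (youth + elderly) / working-age × 100
36.2 = (Y + 532.9) / 3,630.7 × 100
⇒ 781.4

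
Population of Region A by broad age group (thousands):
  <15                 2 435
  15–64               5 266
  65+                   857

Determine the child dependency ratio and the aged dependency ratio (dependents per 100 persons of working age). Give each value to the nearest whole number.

Youth dependency ratio: 46
Old-age dependency ratio: 16

Youth dependency ratio = 2 435 / 5 266 × 100 = 46
Old-age dependency ratio = 857 / 5 266 × 100 = 16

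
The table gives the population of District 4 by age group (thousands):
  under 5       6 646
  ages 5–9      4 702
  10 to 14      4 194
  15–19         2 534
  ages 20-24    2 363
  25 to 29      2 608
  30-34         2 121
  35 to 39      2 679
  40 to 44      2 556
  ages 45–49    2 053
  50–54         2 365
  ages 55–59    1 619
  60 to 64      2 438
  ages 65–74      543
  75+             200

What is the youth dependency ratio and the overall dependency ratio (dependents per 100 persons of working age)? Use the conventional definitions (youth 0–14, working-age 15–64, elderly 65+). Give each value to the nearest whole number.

Youth dependency ratio: 67
Total dependency ratio: 70

0–14: 6 646 + 4 702 + 4 194 = 15 542
15–64: 2 534 + 2 363 + 2 608 + 2 121 + 2 679 + 2 556 + 2 053 + 2 365 + 1 619 + 2 438 = 23 336
65+: 543 + 200 = 743
Youth dependency ratio = 15 542 / 23 336 × 100 = 67
Total dependency ratio = (15 542 + 743) / 23 336 × 100 = 16 285 / 23 336 × 100 = 70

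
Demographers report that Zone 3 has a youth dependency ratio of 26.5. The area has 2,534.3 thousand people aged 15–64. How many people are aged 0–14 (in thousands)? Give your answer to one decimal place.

Youth dependency ratio = youth / working-age × 100
26.5 = Y / 2,534.3 × 100
⇒ 671.6

Aged 0–14: 671.6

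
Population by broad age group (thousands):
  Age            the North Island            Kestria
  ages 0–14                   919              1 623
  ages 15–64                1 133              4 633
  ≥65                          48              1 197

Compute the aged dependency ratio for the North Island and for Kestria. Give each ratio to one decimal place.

the North Island: 4.2
Kestria: 25.8

the North Island: 48 / 1 133 × 100 = 4.2
Kestria: 1 197 / 4 633 × 100 = 25.8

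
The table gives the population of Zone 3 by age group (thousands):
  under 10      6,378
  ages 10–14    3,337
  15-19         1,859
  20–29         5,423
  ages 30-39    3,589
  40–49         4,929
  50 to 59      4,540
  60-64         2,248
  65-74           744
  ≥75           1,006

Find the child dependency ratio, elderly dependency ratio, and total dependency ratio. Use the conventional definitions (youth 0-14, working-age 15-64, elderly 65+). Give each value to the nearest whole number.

Youth dependency ratio: 43
Old-age dependency ratio: 8
Total dependency ratio: 51

0–14: 6,378 + 3,337 = 9,715
15–64: 1,859 + 5,423 + 3,589 + 4,929 + 4,540 + 2,248 = 22,588
65+: 744 + 1,006 = 1,750
Youth dependency ratio = 9,715 / 22,588 × 100 = 43
Old-age dependency ratio = 1,750 / 22,588 × 100 = 8
Total dependency ratio = (9,715 + 1,750) / 22,588 × 100 = 11,465 / 22,588 × 100 = 51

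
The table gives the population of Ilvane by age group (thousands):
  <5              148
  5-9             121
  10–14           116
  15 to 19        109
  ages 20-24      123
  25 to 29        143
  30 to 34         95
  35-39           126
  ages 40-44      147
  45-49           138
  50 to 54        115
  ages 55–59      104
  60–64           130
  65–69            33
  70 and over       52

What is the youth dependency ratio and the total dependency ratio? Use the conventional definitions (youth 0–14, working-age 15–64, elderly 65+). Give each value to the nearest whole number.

Youth dependency ratio: 31
Total dependency ratio: 38

0–14: 148 + 121 + 116 = 385
15–64: 109 + 123 + 143 + 95 + 126 + 147 + 138 + 115 + 104 + 130 = 1 230
65+: 33 + 52 = 85
Youth dependency ratio = 385 / 1 230 × 100 = 31
Total dependency ratio = (385 + 85) / 1 230 × 100 = 470 / 1 230 × 100 = 38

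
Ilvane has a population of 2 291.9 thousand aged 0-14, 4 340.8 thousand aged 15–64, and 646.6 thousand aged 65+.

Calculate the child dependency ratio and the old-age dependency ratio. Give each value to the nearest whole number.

Youth dependency ratio: 53
Old-age dependency ratio: 15

Youth dependency ratio = 2 291.9 / 4 340.8 × 100 = 53
Old-age dependency ratio = 646.6 / 4 340.8 × 100 = 15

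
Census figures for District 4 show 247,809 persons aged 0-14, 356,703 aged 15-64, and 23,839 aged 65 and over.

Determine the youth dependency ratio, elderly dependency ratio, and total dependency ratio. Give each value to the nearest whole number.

Youth dependency ratio = 247,809 / 356,703 × 100 = 69
Old-age dependency ratio = 23,839 / 356,703 × 100 = 7
Total dependency ratio = (247,809 + 23,839) / 356,703 × 100 = 271,648 / 356,703 × 100 = 76

Youth dependency ratio: 69
Old-age dependency ratio: 7
Total dependency ratio: 76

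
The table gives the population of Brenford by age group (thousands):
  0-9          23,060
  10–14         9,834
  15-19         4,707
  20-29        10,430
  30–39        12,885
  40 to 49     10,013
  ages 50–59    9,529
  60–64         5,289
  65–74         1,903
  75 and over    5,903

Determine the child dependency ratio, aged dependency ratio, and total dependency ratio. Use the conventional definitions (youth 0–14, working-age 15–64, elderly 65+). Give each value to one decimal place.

0–14: 23,060 + 9,834 = 32,894
15–64: 4,707 + 10,430 + 12,885 + 10,013 + 9,529 + 5,289 = 52,853
65+: 1,903 + 5,903 = 7,806
Youth dependency ratio = 32,894 / 52,853 × 100 = 62.2
Old-age dependency ratio = 7,806 / 52,853 × 100 = 14.8
Total dependency ratio = (32,894 + 7,806) / 52,853 × 100 = 40,700 / 52,853 × 100 = 77.0

Youth dependency ratio: 62.2
Old-age dependency ratio: 14.8
Total dependency ratio: 77.0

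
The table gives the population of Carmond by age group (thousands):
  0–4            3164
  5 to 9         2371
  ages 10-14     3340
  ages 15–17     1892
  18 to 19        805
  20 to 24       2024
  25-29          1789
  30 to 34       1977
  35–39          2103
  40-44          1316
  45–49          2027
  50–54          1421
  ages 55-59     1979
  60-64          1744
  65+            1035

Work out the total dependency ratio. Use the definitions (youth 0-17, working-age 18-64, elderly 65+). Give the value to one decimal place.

Total dependency ratio: 68.7

0–17: 3164 + 2371 + 3340 + 1892 = 10767
18–64: 805 + 2024 + 1789 + 1977 + 2103 + 1316 + 2027 + 1421 + 1979 + 1744 = 17185
65+: 1035
Total dependency ratio = (10767 + 1035) / 17185 × 100 = 11802 / 17185 × 100 = 68.7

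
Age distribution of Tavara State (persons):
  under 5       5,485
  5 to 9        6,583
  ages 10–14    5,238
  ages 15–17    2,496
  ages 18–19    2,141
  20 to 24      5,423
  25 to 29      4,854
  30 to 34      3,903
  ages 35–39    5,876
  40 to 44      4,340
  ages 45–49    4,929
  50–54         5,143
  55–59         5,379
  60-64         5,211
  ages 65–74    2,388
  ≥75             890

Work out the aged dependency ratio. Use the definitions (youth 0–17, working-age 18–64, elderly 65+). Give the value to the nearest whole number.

0–17: 5,485 + 6,583 + 5,238 + 2,496 = 19,802
18–64: 2,141 + 5,423 + 4,854 + 3,903 + 5,876 + 4,340 + 4,929 + 5,143 + 5,379 + 5,211 = 47,199
65+: 2,388 + 890 = 3,278
Old-age dependency ratio = 3,278 / 47,199 × 100 = 7

Old-age dependency ratio: 7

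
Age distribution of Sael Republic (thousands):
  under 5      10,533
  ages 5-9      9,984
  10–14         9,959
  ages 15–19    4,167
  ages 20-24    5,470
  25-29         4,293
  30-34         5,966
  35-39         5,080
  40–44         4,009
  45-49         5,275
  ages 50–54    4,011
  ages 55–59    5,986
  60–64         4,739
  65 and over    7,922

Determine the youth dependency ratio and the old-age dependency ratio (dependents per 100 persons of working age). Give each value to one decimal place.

Youth dependency ratio: 62.2
Old-age dependency ratio: 16.2

0–14: 10,533 + 9,984 + 9,959 = 30,476
15–64: 4,167 + 5,470 + 4,293 + 5,966 + 5,080 + 4,009 + 5,275 + 4,011 + 5,986 + 4,739 = 48,996
65+: 7,922
Youth dependency ratio = 30,476 / 48,996 × 100 = 62.2
Old-age dependency ratio = 7,922 / 48,996 × 100 = 16.2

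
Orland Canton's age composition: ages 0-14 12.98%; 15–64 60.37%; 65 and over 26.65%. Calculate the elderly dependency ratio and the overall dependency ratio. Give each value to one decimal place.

Old-age dependency ratio: 44.1
Total dependency ratio: 65.6

Old-age dependency ratio = 26.65 / 60.37 × 100 = 44.1
Total dependency ratio = (12.98 + 26.65) / 60.37 × 100 = 39.63 / 60.37 × 100 = 65.6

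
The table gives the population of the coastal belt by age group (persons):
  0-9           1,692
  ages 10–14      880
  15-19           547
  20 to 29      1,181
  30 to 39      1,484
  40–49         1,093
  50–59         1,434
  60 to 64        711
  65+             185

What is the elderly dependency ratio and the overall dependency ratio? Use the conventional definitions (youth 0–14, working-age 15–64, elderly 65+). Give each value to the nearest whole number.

Old-age dependency ratio: 3
Total dependency ratio: 43

0–14: 1,692 + 880 = 2,572
15–64: 547 + 1,181 + 1,484 + 1,093 + 1,434 + 711 = 6,450
65+: 185
Old-age dependency ratio = 185 / 6,450 × 100 = 3
Total dependency ratio = (2,572 + 185) / 6,450 × 100 = 2,757 / 6,450 × 100 = 43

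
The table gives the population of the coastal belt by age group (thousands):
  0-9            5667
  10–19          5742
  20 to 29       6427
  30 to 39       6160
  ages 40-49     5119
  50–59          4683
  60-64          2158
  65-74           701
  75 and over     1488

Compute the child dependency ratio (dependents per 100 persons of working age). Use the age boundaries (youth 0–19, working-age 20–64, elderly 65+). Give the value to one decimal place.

0–19: 5667 + 5742 = 11409
20–64: 6427 + 6160 + 5119 + 4683 + 2158 = 24547
65+: 701 + 1488 = 2189
Youth dependency ratio = 11409 / 24547 × 100 = 46.5

Youth dependency ratio: 46.5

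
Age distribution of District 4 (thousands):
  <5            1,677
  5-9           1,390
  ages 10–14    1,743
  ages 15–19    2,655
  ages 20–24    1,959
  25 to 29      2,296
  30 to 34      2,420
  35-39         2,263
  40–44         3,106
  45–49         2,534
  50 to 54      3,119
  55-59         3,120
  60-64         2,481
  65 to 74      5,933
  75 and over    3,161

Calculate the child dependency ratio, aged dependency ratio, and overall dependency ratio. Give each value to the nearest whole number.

Youth dependency ratio: 19
Old-age dependency ratio: 35
Total dependency ratio: 54

0–14: 1,677 + 1,390 + 1,743 = 4,810
15–64: 2,655 + 1,959 + 2,296 + 2,420 + 2,263 + 3,106 + 2,534 + 3,119 + 3,120 + 2,481 = 25,953
65+: 5,933 + 3,161 = 9,094
Youth dependency ratio = 4,810 / 25,953 × 100 = 19
Old-age dependency ratio = 9,094 / 25,953 × 100 = 35
Total dependency ratio = (4,810 + 9,094) / 25,953 × 100 = 13,904 / 25,953 × 100 = 54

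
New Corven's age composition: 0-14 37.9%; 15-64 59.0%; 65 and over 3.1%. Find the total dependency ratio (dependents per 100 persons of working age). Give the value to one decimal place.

Total dependency ratio = (37.9 + 3.1) / 59.0 × 100 = 41.0 / 59.0 × 100 = 69.5

Total dependency ratio: 69.5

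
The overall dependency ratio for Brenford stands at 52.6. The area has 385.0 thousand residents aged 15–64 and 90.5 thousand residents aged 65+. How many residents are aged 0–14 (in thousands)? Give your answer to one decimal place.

Total dependency ratio = (youth + elderly) / working-age × 100
52.6 = (Y + 90.5) / 385.0 × 100
⇒ 112.0

Aged 0–14: 112.0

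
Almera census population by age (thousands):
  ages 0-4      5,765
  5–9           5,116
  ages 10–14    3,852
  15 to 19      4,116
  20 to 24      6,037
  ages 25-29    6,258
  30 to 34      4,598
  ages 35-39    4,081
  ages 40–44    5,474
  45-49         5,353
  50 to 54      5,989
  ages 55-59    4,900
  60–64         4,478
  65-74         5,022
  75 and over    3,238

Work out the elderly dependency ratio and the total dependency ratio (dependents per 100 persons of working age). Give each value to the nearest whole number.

Old-age dependency ratio: 16
Total dependency ratio: 45

0–14: 5,765 + 5,116 + 3,852 = 14,733
15–64: 4,116 + 6,037 + 6,258 + 4,598 + 4,081 + 5,474 + 5,353 + 5,989 + 4,900 + 4,478 = 51,284
65+: 5,022 + 3,238 = 8,260
Old-age dependency ratio = 8,260 / 51,284 × 100 = 16
Total dependency ratio = (14,733 + 8,260) / 51,284 × 100 = 22,993 / 51,284 × 100 = 45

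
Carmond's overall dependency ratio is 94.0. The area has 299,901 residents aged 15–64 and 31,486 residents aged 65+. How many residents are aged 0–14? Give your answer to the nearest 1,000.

Total dependency ratio = (youth + elderly) / working-age × 100
94.0 = (Y + 31,486) / 299,901 × 100
⇒ 250,000

Aged 0–14: 250,000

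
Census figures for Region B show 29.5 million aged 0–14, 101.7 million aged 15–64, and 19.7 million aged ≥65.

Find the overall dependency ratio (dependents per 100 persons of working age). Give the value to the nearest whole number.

Total dependency ratio = (29.5 + 19.7) / 101.7 × 100 = 49.2 / 101.7 × 100 = 48

Total dependency ratio: 48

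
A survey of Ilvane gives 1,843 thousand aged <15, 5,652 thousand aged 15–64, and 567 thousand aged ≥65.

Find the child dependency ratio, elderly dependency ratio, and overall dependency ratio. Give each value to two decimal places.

Youth dependency ratio: 32.61
Old-age dependency ratio: 10.03
Total dependency ratio: 42.64

Youth dependency ratio = 1,843 / 5,652 × 100 = 32.61
Old-age dependency ratio = 567 / 5,652 × 100 = 10.03
Total dependency ratio = (1,843 + 567) / 5,652 × 100 = 2,410 / 5,652 × 100 = 42.64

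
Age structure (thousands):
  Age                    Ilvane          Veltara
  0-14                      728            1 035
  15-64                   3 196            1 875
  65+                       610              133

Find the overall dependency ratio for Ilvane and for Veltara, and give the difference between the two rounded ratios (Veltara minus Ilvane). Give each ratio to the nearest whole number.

Ilvane: (728 + 610) / 3 196 × 100 = 1 338 / 3 196 × 100 = 42
Veltara: (1 035 + 133) / 1 875 × 100 = 1 168 / 1 875 × 100 = 62

Ilvane: 42
Veltara: 62
Difference: +20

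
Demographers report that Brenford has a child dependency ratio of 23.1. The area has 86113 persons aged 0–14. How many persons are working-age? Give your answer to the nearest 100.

Youth dependency ratio = youth / working-age × 100
23.1 = 86113 / W × 100
⇒ 372800

Working-age: 372800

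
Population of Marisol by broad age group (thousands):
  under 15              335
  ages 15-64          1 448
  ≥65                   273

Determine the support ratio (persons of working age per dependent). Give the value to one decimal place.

Support ratio = 1 448 / (335 + 273) = 1 448 / 608 = 2.4

Support ratio: 2.4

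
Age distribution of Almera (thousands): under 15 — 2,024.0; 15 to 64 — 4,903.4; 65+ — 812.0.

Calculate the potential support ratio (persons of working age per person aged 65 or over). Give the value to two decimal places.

Potential support ratio: 6.04

Potential support ratio = 4,903.4 / 812.0 = 6.04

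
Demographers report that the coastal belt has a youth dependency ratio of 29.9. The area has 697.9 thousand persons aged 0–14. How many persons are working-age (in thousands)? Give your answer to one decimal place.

Youth dependency ratio = youth / working-age × 100
29.9 = 697.9 / W × 100
⇒ 2334.1

Working-age: 2334.1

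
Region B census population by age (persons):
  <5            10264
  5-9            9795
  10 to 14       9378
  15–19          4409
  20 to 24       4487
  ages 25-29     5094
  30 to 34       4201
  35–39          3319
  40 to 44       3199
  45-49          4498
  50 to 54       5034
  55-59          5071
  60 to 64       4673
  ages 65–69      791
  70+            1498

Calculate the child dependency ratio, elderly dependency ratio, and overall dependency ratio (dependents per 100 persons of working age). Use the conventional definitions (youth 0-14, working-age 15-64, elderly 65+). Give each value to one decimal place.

0–14: 10264 + 9795 + 9378 = 29437
15–64: 4409 + 4487 + 5094 + 4201 + 3319 + 3199 + 4498 + 5034 + 5071 + 4673 = 43985
65+: 791 + 1498 = 2289
Youth dependency ratio = 29437 / 43985 × 100 = 66.9
Old-age dependency ratio = 2289 / 43985 × 100 = 5.2
Total dependency ratio = (29437 + 2289) / 43985 × 100 = 31726 / 43985 × 100 = 72.1

Youth dependency ratio: 66.9
Old-age dependency ratio: 5.2
Total dependency ratio: 72.1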